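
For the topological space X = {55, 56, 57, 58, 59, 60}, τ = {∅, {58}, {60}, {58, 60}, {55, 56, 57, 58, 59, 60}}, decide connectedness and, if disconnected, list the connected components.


(X, τ) is connected.

Find clopen sets (U ∈ τ with X ∖ U ∈ τ):
  U = ∅, X ∖ U = {55, 56, 57, 58, 59, 60} — both open, so U is clopen.
  U = {55, 56, 57, 58, 59, 60}, X ∖ U = ∅ — both open, so U is clopen.
Only trivial clopens (∅ and X) exist, so (X, τ) is connected.
Compute connected components by grouping points that agree on all clopens:
  component: {55, 56, 57, 58, 59, 60}


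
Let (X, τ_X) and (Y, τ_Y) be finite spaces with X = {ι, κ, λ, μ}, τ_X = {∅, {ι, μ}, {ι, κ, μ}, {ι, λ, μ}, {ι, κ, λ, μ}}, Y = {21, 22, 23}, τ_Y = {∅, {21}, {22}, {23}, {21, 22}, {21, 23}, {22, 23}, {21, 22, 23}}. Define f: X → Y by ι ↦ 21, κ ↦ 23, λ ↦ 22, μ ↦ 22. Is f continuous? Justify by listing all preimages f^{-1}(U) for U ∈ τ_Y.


f is NOT continuous.

Compute f^{-1}(U) for each U ∈ τ_Y:
  U = ∅: f^{-1}(U) = ∅ ∈ τ_X ✓.
  U = {21}: f^{-1}(U) = {ι} ∉ τ_X ✗.
  U = {22}: f^{-1}(U) = {λ, μ} ∉ τ_X ✗.
  U = {23}: f^{-1}(U) = {κ} ∉ τ_X ✗.
  U = {21, 22}: f^{-1}(U) = {ι, λ, μ} ∈ τ_X ✓.
  U = {21, 23}: f^{-1}(U) = {ι, κ} ∉ τ_X ✗.
  U = {22, 23}: f^{-1}(U) = {κ, λ, μ} ∉ τ_X ✗.
  U = {21, 22, 23}: f^{-1}(U) = {ι, κ, λ, μ} ∈ τ_X ✓.
Found U = {21} with f^{-1}(U) = {ι} not in τ_X. Therefore f is NOT continuous.


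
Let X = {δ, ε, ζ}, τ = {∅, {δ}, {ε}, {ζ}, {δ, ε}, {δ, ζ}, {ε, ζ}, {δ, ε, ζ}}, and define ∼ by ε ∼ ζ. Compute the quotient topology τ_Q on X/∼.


X/∼ = {[δ], [ε=ζ]}; |τ_Q| = 4.

Equivalence classes: [δ], [ε=ζ].
Quotient map π: X → X/∼ sends δ ↦ [δ], ε ↦ [ε=ζ], ζ ↦ [ε=ζ].
For each subset V ⊆ X/∼, compute π^{-1}(V) ⊆ X and check whether π^{-1}(V) ∈ τ. V is open in τ_Q iff π^{-1}(V) ∈ τ.
  V = {}: π^{-1}(V) = ∅ ∈ τ ✓.
  V = {[δ]}: π^{-1}(V) = {δ} ∈ τ ✓.
  V = {[ε=ζ]}: π^{-1}(V) = {ε, ζ} ∈ τ ✓.
  V = {[δ], [ε=ζ]}: π^{-1}(V) = {δ, ε, ζ} ∈ τ ✓.
Open sets in the quotient: τ_Q = {{}, {[δ]}, {[ε=ζ]}, {[δ], [ε=ζ]}} (4 elements).


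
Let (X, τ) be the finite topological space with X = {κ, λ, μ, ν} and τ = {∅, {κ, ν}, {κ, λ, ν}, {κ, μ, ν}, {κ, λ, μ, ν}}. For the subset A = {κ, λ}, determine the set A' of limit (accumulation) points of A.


A' = {λ, μ, ν}

For each x ∈ X, list the open sets U ∈ τ with x ∈ U, then check whether U ∩ (A ∖ {x}) ≠ ∅ for every such U.
  x = κ: open {κ, ν} ∋ x has {κ, ν} ∩ (A ∖ {κ}) = ∅, so x is NOT a limit point.
  x = λ: opens ∋ x are {κ, λ, ν}, {κ, λ, μ, ν}; each meets A ∖ {λ}, so x IS a limit point.
  x = μ: opens ∋ x are {κ, μ, ν}, {κ, λ, μ, ν}; each meets A ∖ {μ}, so x IS a limit point.
  x = ν: opens ∋ x are {κ, ν}, {κ, λ, ν}, {κ, μ, ν}, {κ, λ, μ, ν}; each meets A ∖ {ν}, so x IS a limit point.
Collecting: A' = {λ, μ, ν}.


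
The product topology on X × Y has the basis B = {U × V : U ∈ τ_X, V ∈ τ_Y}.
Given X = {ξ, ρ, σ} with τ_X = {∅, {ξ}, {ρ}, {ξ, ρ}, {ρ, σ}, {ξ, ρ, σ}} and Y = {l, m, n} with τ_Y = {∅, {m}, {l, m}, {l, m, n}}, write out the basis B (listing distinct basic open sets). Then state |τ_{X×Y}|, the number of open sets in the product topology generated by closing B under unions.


Basis B = {∅ × ∅, {ξ} × {m}, {ρ} × {m}, {ξ} × {l, m}, {ξ, ρ} × {m}, {ρ} × {l, m}, {ρ, σ} × {m}, {ξ} × {l, m, n}, {ξ, ρ, σ} × {m}, {ρ} × {l, m, n}, {ξ, ρ} × {l, m}, {ρ, σ} × {l, m}, {ξ, ρ} × {l, m, n}, {ξ, ρ, σ} × {l, m}, {ρ, σ} × {l, m, n}, {ξ, ρ, σ} × {l, m, n}}; |τ_{X×Y}| = 40.

Enumerate products U × V with U ∈ τ_X, V ∈ τ_Y (deduplicated):
  ∅ × ∅ = {} (∅)
  {ξ} × {m} = {(ξ,m)}
  {ρ} × {m} = {(ρ,m)}
  {ξ} × {l, m} = {(ξ,l), (ξ,m)}
  {ξ, ρ} × {m} = {(ξ,m), (ρ,m)}
  {ρ} × {l, m} = {(ρ,l), (ρ,m)}
  {ρ, σ} × {m} = {(ρ,m), (σ,m)}
  {ξ} × {l, m, n} = {(ξ,l), (ξ,m), (ξ,n)}
  {ξ, ρ, σ} × {m} = {(ξ,m), (ρ,m), (σ,m)}
  {ρ} × {l, m, n} = {(ρ,l), (ρ,m), (ρ,n)}
  {ξ, ρ} × {l, m} = {(ξ,l), (ξ,m), (ρ,l), (ρ,m)}
  {ρ, σ} × {l, m} = {(ρ,l), (ρ,m), (σ,l), (σ,m)}
  {ξ, ρ} × {l, m, n} = {(ξ,l), (ξ,m), (ξ,n), (ρ,l), (ρ,m), (ρ,n)}
  {ξ, ρ, σ} × {l, m} = {(ξ,l), (ξ,m), (ρ,l), (ρ,m), (σ,l), (σ,m)}
  {ρ, σ} × {l, m, n} = {(ρ,l), (ρ,m), (ρ,n), (σ,l), (σ,m), (σ,n)}
  {ξ, ρ, σ} × {l, m, n} = {(ξ,l), (ξ,m), (ξ,n), (ρ,l), (ρ,m), (ρ,n), (σ,l), (σ,m), (σ,n)}
These 16 distinct sets form the basis B.
Close under arbitrary unions to get τ_{X×Y}; counting gives |τ_{X×Y}| = 40.


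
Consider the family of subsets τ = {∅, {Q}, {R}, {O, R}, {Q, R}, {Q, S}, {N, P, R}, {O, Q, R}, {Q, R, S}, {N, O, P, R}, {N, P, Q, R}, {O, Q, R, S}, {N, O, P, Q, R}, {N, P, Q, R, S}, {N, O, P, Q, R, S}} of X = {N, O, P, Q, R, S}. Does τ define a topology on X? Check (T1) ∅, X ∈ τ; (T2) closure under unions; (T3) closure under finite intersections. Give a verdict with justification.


τ IS a topology on X.

Axiom (T1): ∅ ∈ τ? Yes; X ∈ τ? Yes.
Axiom (T2/T3): check pairwise unions and intersections of members of τ.
All pairwise intersections and unions checked — each lies in τ. Therefore τ satisfies (T1), (T2), (T3): it IS a topology on X.


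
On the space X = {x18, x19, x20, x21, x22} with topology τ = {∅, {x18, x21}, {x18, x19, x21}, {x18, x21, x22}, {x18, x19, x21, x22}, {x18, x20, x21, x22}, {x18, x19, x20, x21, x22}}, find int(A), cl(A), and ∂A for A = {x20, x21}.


int(A) = ∅, cl(A) = {x18, x19, x20, x21, x22}, ∂A = {x18, x19, x20, x21, x22}.

Closed sets in (X, τ) are complements of opens:
  closed(X, τ) = {∅, {x19}, {x20}, {x19, x20}, {x20, x22}, {x19, x20, x22}, {x18, x19, x20, x21, x22}}.
int(A) = ⋃ {U ∈ τ : U ⊆ A}. Opens contained in A: ∅.
Taking the union of these: int(A) = ∅.
cl(A) = ⋂ {C closed : A ⊆ C}. Closed sets containing A: {x18, x19, x20, x21, x22}.
Intersecting these: cl(A) = {x18, x19, x20, x21, x22}.
∂A = cl(A) ∖ int(A) = {x18, x19, x20, x21, x22} ∖ ∅ = {x18, x19, x20, x21, x22}.


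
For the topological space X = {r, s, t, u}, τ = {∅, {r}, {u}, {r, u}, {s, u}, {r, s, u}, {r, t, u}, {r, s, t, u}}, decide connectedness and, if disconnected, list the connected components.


(X, τ) is connected.

Find clopen sets (U ∈ τ with X ∖ U ∈ τ):
  U = ∅, X ∖ U = {r, s, t, u} — both open, so U is clopen.
  U = {r, s, t, u}, X ∖ U = ∅ — both open, so U is clopen.
Only trivial clopens (∅ and X) exist, so (X, τ) is connected.
Compute connected components by grouping points that agree on all clopens:
  component: {r, s, t, u}


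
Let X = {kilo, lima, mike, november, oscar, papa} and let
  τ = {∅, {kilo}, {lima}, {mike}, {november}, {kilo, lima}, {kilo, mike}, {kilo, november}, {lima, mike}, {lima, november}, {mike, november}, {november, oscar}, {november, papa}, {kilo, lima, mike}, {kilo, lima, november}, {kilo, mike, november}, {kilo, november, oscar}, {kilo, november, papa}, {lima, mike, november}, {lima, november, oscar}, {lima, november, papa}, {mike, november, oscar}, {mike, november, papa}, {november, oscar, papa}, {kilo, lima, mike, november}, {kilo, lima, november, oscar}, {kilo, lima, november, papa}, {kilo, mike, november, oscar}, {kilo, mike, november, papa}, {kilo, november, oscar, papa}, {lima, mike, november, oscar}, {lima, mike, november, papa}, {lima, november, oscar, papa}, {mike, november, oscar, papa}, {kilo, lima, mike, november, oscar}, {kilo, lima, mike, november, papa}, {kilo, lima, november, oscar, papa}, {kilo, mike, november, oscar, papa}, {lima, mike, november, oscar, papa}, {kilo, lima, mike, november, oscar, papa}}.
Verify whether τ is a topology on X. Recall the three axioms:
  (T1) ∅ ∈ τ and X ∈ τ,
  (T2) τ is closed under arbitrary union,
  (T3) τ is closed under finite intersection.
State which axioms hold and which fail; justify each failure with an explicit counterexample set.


τ IS a topology on X.

Axiom (T1): ∅ ∈ τ? Yes; X ∈ τ? Yes.
Axiom (T2/T3): check pairwise unions and intersections of members of τ.
All pairwise intersections and unions checked — each lies in τ. Therefore τ satisfies (T1), (T2), (T3): it IS a topology on X.


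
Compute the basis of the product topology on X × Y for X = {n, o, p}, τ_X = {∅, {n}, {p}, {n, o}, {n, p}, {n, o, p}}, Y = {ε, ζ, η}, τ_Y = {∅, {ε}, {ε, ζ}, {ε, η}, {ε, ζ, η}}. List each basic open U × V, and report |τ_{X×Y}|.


Basis B = {∅ × ∅, {n} × {ε}, {p} × {ε}, {n} × {ε, ζ}, {n} × {ε, η}, {n, o} × {ε}, {n, p} × {ε}, {p} × {ε, ζ}, {p} × {ε, η}, {n} × {ε, ζ, η}, {n, o, p} × {ε}, {p} × {ε, ζ, η}, {n, o} × {ε, ζ}, {n, p} × {ε, ζ}, {n, o} × {ε, η}, {n, p} × {ε, η}, {n, o} × {ε, ζ, η}, {n, p} × {ε, ζ, η}, {n, o, p} × {ε, ζ}, {n, o, p} × {ε, η}, {n, o, p} × {ε, ζ, η}}; |τ_{X×Y}| = 70.

Enumerate products U × V with U ∈ τ_X, V ∈ τ_Y (deduplicated):
  ∅ × ∅ = {} (∅)
  {n} × {ε} = {(n,ε)}
  {p} × {ε} = {(p,ε)}
  {n} × {ε, ζ} = {(n,ε), (n,ζ)}
  {n} × {ε, η} = {(n,ε), (n,η)}
  {n, o} × {ε} = {(n,ε), (o,ε)}
  {n, p} × {ε} = {(n,ε), (p,ε)}
  {p} × {ε, ζ} = {(p,ε), (p,ζ)}
  {p} × {ε, η} = {(p,ε), (p,η)}
  {n} × {ε, ζ, η} = {(n,ε), (n,ζ), (n,η)}
  {n, o, p} × {ε} = {(n,ε), (o,ε), (p,ε)}
  {p} × {ε, ζ, η} = {(p,ε), (p,ζ), (p,η)}
  {n, o} × {ε, ζ} = {(n,ε), (n,ζ), (o,ε), (o,ζ)}
  {n, p} × {ε, ζ} = {(n,ε), (n,ζ), (p,ε), (p,ζ)}
  {n, o} × {ε, η} = {(n,ε), (n,η), (o,ε), (o,η)}
  {n, p} × {ε, η} = {(n,ε), (n,η), (p,ε), (p,η)}
  {n, o} × {ε, ζ, η} = {(n,ε), (n,ζ), (n,η), (o,ε), (o,ζ), (o,η)}
  {n, p} × {ε, ζ, η} = {(n,ε), (n,ζ), (n,η), (p,ε), (p,ζ), (p,η)}
  {n, o, p} × {ε, ζ} = {(n,ε), (n,ζ), (o,ε), (o,ζ), (p,ε), (p,ζ)}
  {n, o, p} × {ε, η} = {(n,ε), (n,η), (o,ε), (o,η), (p,ε), (p,η)}
  {n, o, p} × {ε, ζ, η} = {(n,ε), (n,ζ), (n,η), (o,ε), (o,ζ), (o,η), (p,ε), (p,ζ), (p,η)}
These 21 distinct sets form the basis B.
Close under arbitrary unions to get τ_{X×Y}; counting gives |τ_{X×Y}| = 70.


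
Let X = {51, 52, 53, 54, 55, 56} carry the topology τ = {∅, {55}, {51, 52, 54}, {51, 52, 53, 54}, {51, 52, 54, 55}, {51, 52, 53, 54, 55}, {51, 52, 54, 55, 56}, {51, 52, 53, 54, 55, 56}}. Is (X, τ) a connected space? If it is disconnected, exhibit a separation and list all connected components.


(X, τ) is connected.

Find clopen sets (U ∈ τ with X ∖ U ∈ τ):
  U = ∅, X ∖ U = {51, 52, 53, 54, 55, 56} — both open, so U is clopen.
  U = {51, 52, 53, 54, 55, 56}, X ∖ U = ∅ — both open, so U is clopen.
Only trivial clopens (∅ and X) exist, so (X, τ) is connected.
Compute connected components by grouping points that agree on all clopens:
  component: {51, 52, 53, 54, 55, 56}


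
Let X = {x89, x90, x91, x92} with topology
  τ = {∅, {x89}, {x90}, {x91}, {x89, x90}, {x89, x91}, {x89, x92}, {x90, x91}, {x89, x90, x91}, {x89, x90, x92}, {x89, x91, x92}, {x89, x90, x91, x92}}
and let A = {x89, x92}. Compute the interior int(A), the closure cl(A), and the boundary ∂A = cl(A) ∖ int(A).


int(A) = {x89, x92}, cl(A) = {x89, x92}, ∂A = ∅.

Closed sets in (X, τ) are complements of opens:
  closed(X, τ) = {∅, {x90}, {x91}, {x92}, {x89, x92}, {x90, x91}, {x90, x92}, {x91, x92}, {x89, x90, x92}, {x89, x91, x92}, {x90, x91, x92}, {x89, x90, x91, x92}}.
int(A) = ⋃ {U ∈ τ : U ⊆ A}. Opens contained in A: ∅, {x89}, {x89, x92}.
Taking the union of these: int(A) = {x89, x92}.
cl(A) = ⋂ {C closed : A ⊆ C}. Closed sets containing A: {x89, x92}, {x89, x90, x92}, {x89, x91, x92}, {x89, x90, x91, x92}.
Intersecting these: cl(A) = {x89, x92}.
∂A = cl(A) ∖ int(A) = {x89, x92} ∖ {x89, x92} = ∅.


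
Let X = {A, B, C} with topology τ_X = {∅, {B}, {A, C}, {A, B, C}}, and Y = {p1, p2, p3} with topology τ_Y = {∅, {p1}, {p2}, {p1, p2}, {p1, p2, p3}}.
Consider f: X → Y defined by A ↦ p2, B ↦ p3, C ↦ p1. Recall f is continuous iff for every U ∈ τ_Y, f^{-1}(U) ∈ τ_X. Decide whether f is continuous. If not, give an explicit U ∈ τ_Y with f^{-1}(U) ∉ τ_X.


f is NOT continuous.

Compute f^{-1}(U) for each U ∈ τ_Y:
  U = ∅: f^{-1}(U) = ∅ ∈ τ_X ✓.
  U = {p1}: f^{-1}(U) = {C} ∉ τ_X ✗.
  U = {p2}: f^{-1}(U) = {A} ∉ τ_X ✗.
  U = {p1, p2}: f^{-1}(U) = {A, C} ∈ τ_X ✓.
  U = {p1, p2, p3}: f^{-1}(U) = {A, B, C} ∈ τ_X ✓.
Found U = {p1} with f^{-1}(U) = {C} not in τ_X. Therefore f is NOT continuous.


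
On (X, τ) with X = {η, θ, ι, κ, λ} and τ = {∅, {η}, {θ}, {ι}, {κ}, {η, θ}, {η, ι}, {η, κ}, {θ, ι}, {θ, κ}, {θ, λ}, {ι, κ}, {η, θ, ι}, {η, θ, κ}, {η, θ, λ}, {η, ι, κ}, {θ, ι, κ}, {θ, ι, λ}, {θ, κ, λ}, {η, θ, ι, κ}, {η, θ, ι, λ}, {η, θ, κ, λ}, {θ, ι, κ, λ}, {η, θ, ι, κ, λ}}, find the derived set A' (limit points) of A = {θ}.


A' = {λ}

For each x ∈ X, list the open sets U ∈ τ with x ∈ U, then check whether U ∩ (A ∖ {x}) ≠ ∅ for every such U.
  x = η: open {η} ∋ x has {η} ∩ (A ∖ {η}) = ∅, so x is NOT a limit point.
  x = θ: open {θ} ∋ x has {θ} ∩ (A ∖ {θ}) = ∅, so x is NOT a limit point.
  x = ι: open {ι} ∋ x has {ι} ∩ (A ∖ {ι}) = ∅, so x is NOT a limit point.
  x = κ: open {κ} ∋ x has {κ} ∩ (A ∖ {κ}) = ∅, so x is NOT a limit point.
  x = λ: opens ∋ x are {θ, λ}, {η, θ, λ}, {θ, ι, λ}, {θ, κ, λ}, {η, θ, ι, λ}, {η, θ, κ, λ}, {θ, ι, κ, λ}, {η, θ, ι, κ, λ}; each meets A ∖ {λ}, so x IS a limit point.
Collecting: A' = {λ}.


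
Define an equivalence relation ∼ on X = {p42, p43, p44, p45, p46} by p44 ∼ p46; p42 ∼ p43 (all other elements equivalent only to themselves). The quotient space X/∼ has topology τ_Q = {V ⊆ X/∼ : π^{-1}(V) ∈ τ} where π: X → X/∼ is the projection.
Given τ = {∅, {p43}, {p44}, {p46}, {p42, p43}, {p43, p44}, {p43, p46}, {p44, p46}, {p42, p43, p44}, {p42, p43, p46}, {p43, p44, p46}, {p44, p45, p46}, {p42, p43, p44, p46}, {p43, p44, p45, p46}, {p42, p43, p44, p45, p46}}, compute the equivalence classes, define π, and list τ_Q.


X/∼ = {[p42=p43], [p44=p46], [p45]}; |τ_Q| = 6.

Equivalence classes: [p42=p43], [p44=p46], [p45].
Quotient map π: X → X/∼ sends p42 ↦ [p42=p43], p43 ↦ [p42=p43], p44 ↦ [p44=p46], p45 ↦ [p45], p46 ↦ [p44=p46].
For each subset V ⊆ X/∼, compute π^{-1}(V) ⊆ X and check whether π^{-1}(V) ∈ τ. V is open in τ_Q iff π^{-1}(V) ∈ τ.
  V = {}: π^{-1}(V) = ∅ ∈ τ ✓.
  V = {[p42=p43]}: π^{-1}(V) = {p42, p43} ∈ τ ✓.
  V = {[p44=p46]}: π^{-1}(V) = {p44, p46} ∈ τ ✓.
  V = {[p42=p43], [p44=p46]}: π^{-1}(V) = {p42, p43, p44, p46} ∈ τ ✓.
  V = {[p45]}: π^{-1}(V) = {p45} ∉ τ ✗.
  V = {[p42=p43], [p45]}: π^{-1}(V) = {p42, p43, p45} ∉ τ ✗.
  V = {[p44=p46], [p45]}: π^{-1}(V) = {p44, p45, p46} ∈ τ ✓.
  V = {[p42=p43], [p44=p46], [p45]}: π^{-1}(V) = {p42, p43, p44, p45, p46} ∈ τ ✓.
Open sets in the quotient: τ_Q = {{}, {[p42=p43]}, {[p44=p46]}, {[p42=p43], [p44=p46]}, {[p44=p46], [p45]}, {[p42=p43], [p44=p46], [p45]}} (6 elements).


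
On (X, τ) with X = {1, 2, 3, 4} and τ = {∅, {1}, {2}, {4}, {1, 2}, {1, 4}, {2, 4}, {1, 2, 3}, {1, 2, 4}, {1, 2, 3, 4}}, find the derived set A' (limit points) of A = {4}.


A' = ∅

For each x ∈ X, list the open sets U ∈ τ with x ∈ U, then check whether U ∩ (A ∖ {x}) ≠ ∅ for every such U.
  x = 1: open {1} ∋ x has {1} ∩ (A ∖ {1}) = ∅, so x is NOT a limit point.
  x = 2: open {2} ∋ x has {2} ∩ (A ∖ {2}) = ∅, so x is NOT a limit point.
  x = 3: open {1, 2, 3} ∋ x has {1, 2, 3} ∩ (A ∖ {3}) = ∅, so x is NOT a limit point.
  x = 4: open {4} ∋ x has {4} ∩ (A ∖ {4}) = ∅, so x is NOT a limit point.
Collecting: A' = ∅.


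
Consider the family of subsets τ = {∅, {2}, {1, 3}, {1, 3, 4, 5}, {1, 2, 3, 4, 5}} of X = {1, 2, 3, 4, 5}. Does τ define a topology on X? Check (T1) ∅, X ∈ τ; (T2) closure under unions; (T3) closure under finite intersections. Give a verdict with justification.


τ is NOT a topology on X.

Axiom (T1): ∅ ∈ τ? Yes; X ∈ τ? Yes.
Axiom (T2/T3): check pairwise unions and intersections of members of τ.
Counterexample for (T2): {2} ∪ {1, 3} = {1, 2, 3} ∉ τ. Therefore τ is NOT a topology.


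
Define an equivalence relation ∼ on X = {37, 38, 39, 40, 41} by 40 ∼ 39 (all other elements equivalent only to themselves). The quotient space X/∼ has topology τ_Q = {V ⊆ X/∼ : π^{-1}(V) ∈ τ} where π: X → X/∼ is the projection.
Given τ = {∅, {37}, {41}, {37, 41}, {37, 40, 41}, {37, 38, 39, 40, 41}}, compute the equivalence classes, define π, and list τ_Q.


X/∼ = {[37], [38], [39=40], [41]}; |τ_Q| = 5.

Equivalence classes: [37], [38], [39=40], [41].
Quotient map π: X → X/∼ sends 37 ↦ [37], 38 ↦ [38], 39 ↦ [39=40], 40 ↦ [39=40], 41 ↦ [41].
For each subset V ⊆ X/∼, compute π^{-1}(V) ⊆ X and check whether π^{-1}(V) ∈ τ. V is open in τ_Q iff π^{-1}(V) ∈ τ.
  V = {}: π^{-1}(V) = ∅ ∈ τ ✓.
  V = {[37]}: π^{-1}(V) = {37} ∈ τ ✓.
  V = {[38]}: π^{-1}(V) = {38} ∉ τ ✗.
  V = {[37], [38]}: π^{-1}(V) = {37, 38} ∉ τ ✗.
  V = {[39=40]}: π^{-1}(V) = {39, 40} ∉ τ ✗.
  V = {[37], [39=40]}: π^{-1}(V) = {37, 39, 40} ∉ τ ✗.
  V = {[38], [39=40]}: π^{-1}(V) = {38, 39, 40} ∉ τ ✗.
  V = {[37], [38], [39=40]}: π^{-1}(V) = {37, 38, 39, 40} ∉ τ ✗.
  V = {[41]}: π^{-1}(V) = {41} ∈ τ ✓.
  V = {[37], [41]}: π^{-1}(V) = {37, 41} ∈ τ ✓.
  V = {[38], [41]}: π^{-1}(V) = {38, 41} ∉ τ ✗.
  V = {[37], [38], [41]}: π^{-1}(V) = {37, 38, 41} ∉ τ ✗.
  V = {[39=40], [41]}: π^{-1}(V) = {39, 40, 41} ∉ τ ✗.
  V = {[37], [39=40], [41]}: π^{-1}(V) = {37, 39, 40, 41} ∉ τ ✗.
  V = {[38], [39=40], [41]}: π^{-1}(V) = {38, 39, 40, 41} ∉ τ ✗.
  V = {[37], [38], [39=40], [41]}: π^{-1}(V) = {37, 38, 39, 40, 41} ∈ τ ✓.
Open sets in the quotient: τ_Q = {{}, {[37]}, {[41]}, {[37], [41]}, {[37], [38], [39=40], [41]}} (5 elements).


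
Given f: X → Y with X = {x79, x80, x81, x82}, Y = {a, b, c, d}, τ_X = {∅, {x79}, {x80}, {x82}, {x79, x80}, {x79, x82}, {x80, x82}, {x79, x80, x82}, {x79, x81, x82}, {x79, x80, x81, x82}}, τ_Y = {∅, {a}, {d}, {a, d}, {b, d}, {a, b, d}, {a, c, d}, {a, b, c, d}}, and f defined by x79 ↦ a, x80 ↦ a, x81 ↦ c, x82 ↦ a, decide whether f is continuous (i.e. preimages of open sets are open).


f IS continuous.

Compute f^{-1}(U) for each U ∈ τ_Y:
  U = ∅: f^{-1}(U) = ∅ ∈ τ_X ✓.
  U = {a}: f^{-1}(U) = {x79, x80, x82} ∈ τ_X ✓.
  U = {d}: f^{-1}(U) = ∅ ∈ τ_X ✓.
  U = {a, d}: f^{-1}(U) = {x79, x80, x82} ∈ τ_X ✓.
  U = {b, d}: f^{-1}(U) = ∅ ∈ τ_X ✓.
  U = {a, b, d}: f^{-1}(U) = {x79, x80, x82} ∈ τ_X ✓.
  U = {a, c, d}: f^{-1}(U) = {x79, x80, x81, x82} ∈ τ_X ✓.
  U = {a, b, c, d}: f^{-1}(U) = {x79, x80, x81, x82} ∈ τ_X ✓.
Every preimage lies in τ_X, so f IS continuous.


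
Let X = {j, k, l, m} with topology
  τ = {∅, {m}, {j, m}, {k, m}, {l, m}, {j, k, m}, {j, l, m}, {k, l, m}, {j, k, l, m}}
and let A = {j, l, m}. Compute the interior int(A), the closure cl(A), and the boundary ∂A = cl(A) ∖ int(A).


int(A) = {j, l, m}, cl(A) = {j, k, l, m}, ∂A = {k}.

Closed sets in (X, τ) are complements of opens:
  closed(X, τ) = {∅, {j}, {k}, {l}, {j, k}, {j, l}, {k, l}, {j, k, l}, {j, k, l, m}}.
int(A) = ⋃ {U ∈ τ : U ⊆ A}. Opens contained in A: ∅, {m}, {j, m}, {l, m}, {j, l, m}.
Taking the union of these: int(A) = {j, l, m}.
cl(A) = ⋂ {C closed : A ⊆ C}. Closed sets containing A: {j, k, l, m}.
Intersecting these: cl(A) = {j, k, l, m}.
∂A = cl(A) ∖ int(A) = {j, k, l, m} ∖ {j, l, m} = {k}.


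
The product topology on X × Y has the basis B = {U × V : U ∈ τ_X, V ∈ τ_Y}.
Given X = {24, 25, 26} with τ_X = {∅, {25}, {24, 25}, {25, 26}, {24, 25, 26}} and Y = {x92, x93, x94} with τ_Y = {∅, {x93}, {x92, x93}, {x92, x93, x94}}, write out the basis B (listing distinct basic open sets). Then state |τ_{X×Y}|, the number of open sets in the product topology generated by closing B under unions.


Basis B = {∅ × ∅, {25} × {x93}, {24, 25} × {x93}, {25} × {x92, x93}, {25, 26} × {x93}, {24, 25, 26} × {x93}, {25} × {x92, x93, x94}, {24, 25} × {x92, x93}, {25, 26} × {x92, x93}, {24, 25} × {x92, x93, x94}, {24, 25, 26} × {x92, x93}, {25, 26} × {x92, x93, x94}, {24, 25, 26} × {x92, x93, x94}}; |τ_{X×Y}| = 30.

Enumerate products U × V with U ∈ τ_X, V ∈ τ_Y (deduplicated):
  ∅ × ∅ = {} (∅)
  {25} × {x93} = {(25,x93)}
  {24, 25} × {x93} = {(24,x93), (25,x93)}
  {25} × {x92, x93} = {(25,x92), (25,x93)}
  {25, 26} × {x93} = {(25,x93), (26,x93)}
  {24, 25, 26} × {x93} = {(24,x93), (25,x93), (26,x93)}
  {25} × {x92, x93, x94} = {(25,x92), (25,x93), (25,x94)}
  {24, 25} × {x92, x93} = {(24,x92), (24,x93), (25,x92), (25,x93)}
  {25, 26} × {x92, x93} = {(25,x92), (25,x93), (26,x92), (26,x93)}
  {24, 25} × {x92, x93, x94} = {(24,x92), (24,x93), (24,x94), (25,x92), (25,x93), (25,x94)}
  {24, 25, 26} × {x92, x93} = {(24,x92), (24,x93), (25,x92), (25,x93), (26,x92), (26,x93)}
  {25, 26} × {x92, x93, x94} = {(25,x92), (25,x93), (25,x94), (26,x92), (26,x93), (26,x94)}
  {24, 25, 26} × {x92, x93, x94} = {(24,x92), (24,x93), (24,x94), (25,x92), (25,x93), (25,x94), (26,x92), (26,x93), (26,x94)}
These 13 distinct sets form the basis B.
Close under arbitrary unions to get τ_{X×Y}; counting gives |τ_{X×Y}| = 30.


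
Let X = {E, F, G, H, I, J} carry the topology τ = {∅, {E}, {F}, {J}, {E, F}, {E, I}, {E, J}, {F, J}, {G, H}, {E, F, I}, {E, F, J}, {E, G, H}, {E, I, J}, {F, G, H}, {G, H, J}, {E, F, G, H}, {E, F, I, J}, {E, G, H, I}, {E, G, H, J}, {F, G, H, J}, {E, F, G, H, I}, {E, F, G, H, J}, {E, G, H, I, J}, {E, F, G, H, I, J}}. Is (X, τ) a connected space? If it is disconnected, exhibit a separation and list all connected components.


(X, τ) is disconnected; components = [{F}, {J}, {E, I}, {G, H}].

Find clopen sets (U ∈ τ with X ∖ U ∈ τ):
  U = ∅, X ∖ U = {E, F, G, H, I, J} — both open, so U is clopen.
  U = {F}, X ∖ U = {E, G, H, I, J} — both open, so U is clopen.
  U = {J}, X ∖ U = {E, F, G, H, I} — both open, so U is clopen.
  U = {E, I}, X ∖ U = {F, G, H, J} — both open, so U is clopen.
  U = {F, J}, X ∖ U = {E, G, H, I} — both open, so U is clopen.
  U = {G, H}, X ∖ U = {E, F, I, J} — both open, so U is clopen.
  U = {E, F, I}, X ∖ U = {G, H, J} — both open, so U is clopen.
  U = {E, I, J}, X ∖ U = {F, G, H} — both open, so U is clopen.
  U = {F, G, H}, X ∖ U = {E, I, J} — both open, so U is clopen.
  U = {G, H, J}, X ∖ U = {E, F, I} — both open, so U is clopen.
  U = {E, F, I, J}, X ∖ U = {G, H} — both open, so U is clopen.
  U = {E, G, H, I}, X ∖ U = {F, J} — both open, so U is clopen.
  U = {F, G, H, J}, X ∖ U = {E, I} — both open, so U is clopen.
  U = {E, F, G, H, I}, X ∖ U = {J} — both open, so U is clopen.
  U = {E, G, H, I, J}, X ∖ U = {F} — both open, so U is clopen.
  U = {E, F, G, H, I, J}, X ∖ U = ∅ — both open, so U is clopen.
Nontrivial clopen(s) exist: e.g. {E, I, J}. So (X, τ) is disconnected.
Compute connected components by grouping points that agree on all clopens:
  component: {F}
  component: {J}
  component: {E, I}
  component: {G, H}


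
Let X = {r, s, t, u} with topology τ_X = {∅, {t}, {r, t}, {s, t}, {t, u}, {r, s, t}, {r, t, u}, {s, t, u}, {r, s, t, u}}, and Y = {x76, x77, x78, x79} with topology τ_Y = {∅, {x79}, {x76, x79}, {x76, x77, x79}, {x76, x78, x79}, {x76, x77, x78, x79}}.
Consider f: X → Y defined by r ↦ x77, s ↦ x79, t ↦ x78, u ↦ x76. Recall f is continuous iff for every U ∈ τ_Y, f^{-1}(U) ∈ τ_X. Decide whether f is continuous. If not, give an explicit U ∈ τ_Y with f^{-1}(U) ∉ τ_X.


f is NOT continuous.

Compute f^{-1}(U) for each U ∈ τ_Y:
  U = ∅: f^{-1}(U) = ∅ ∈ τ_X ✓.
  U = {x79}: f^{-1}(U) = {s} ∉ τ_X ✗.
  U = {x76, x79}: f^{-1}(U) = {s, u} ∉ τ_X ✗.
  U = {x76, x77, x79}: f^{-1}(U) = {r, s, u} ∉ τ_X ✗.
  U = {x76, x78, x79}: f^{-1}(U) = {s, t, u} ∈ τ_X ✓.
  U = {x76, x77, x78, x79}: f^{-1}(U) = {r, s, t, u} ∈ τ_X ✓.
Found U = {x79} with f^{-1}(U) = {s} not in τ_X. Therefore f is NOT continuous.


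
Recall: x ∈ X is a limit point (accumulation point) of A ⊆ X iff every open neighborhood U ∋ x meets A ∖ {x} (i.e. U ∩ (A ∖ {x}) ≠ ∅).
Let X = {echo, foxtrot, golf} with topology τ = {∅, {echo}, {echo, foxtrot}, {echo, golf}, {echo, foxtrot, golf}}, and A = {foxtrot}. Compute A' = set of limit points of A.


A' = ∅

For each x ∈ X, list the open sets U ∈ τ with x ∈ U, then check whether U ∩ (A ∖ {x}) ≠ ∅ for every such U.
  x = echo: open {echo} ∋ x has {echo} ∩ (A ∖ {echo}) = ∅, so x is NOT a limit point.
  x = foxtrot: open {echo, foxtrot} ∋ x has {echo, foxtrot} ∩ (A ∖ {foxtrot}) = ∅, so x is NOT a limit point.
  x = golf: open {echo, golf} ∋ x has {echo, golf} ∩ (A ∖ {golf}) = ∅, so x is NOT a limit point.
Collecting: A' = ∅.


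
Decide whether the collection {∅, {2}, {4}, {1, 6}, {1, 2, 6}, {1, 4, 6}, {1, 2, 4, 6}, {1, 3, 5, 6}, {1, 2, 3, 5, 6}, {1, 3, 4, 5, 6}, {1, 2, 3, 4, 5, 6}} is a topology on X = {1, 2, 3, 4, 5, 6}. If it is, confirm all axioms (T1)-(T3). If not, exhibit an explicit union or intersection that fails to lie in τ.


τ is NOT a topology on X.

Axiom (T1): ∅ ∈ τ? Yes; X ∈ τ? Yes.
Axiom (T2/T3): check pairwise unions and intersections of members of τ.
Counterexample for (T2): {2} ∪ {4} = {2, 4} ∉ τ. Therefore τ is NOT a topology.


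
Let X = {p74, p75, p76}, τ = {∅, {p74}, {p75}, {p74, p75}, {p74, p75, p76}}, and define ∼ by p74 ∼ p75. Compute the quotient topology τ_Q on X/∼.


X/∼ = {[p74=p75], [p76]}; |τ_Q| = 3.

Equivalence classes: [p74=p75], [p76].
Quotient map π: X → X/∼ sends p74 ↦ [p74=p75], p75 ↦ [p74=p75], p76 ↦ [p76].
For each subset V ⊆ X/∼, compute π^{-1}(V) ⊆ X and check whether π^{-1}(V) ∈ τ. V is open in τ_Q iff π^{-1}(V) ∈ τ.
  V = {}: π^{-1}(V) = ∅ ∈ τ ✓.
  V = {[p74=p75]}: π^{-1}(V) = {p74, p75} ∈ τ ✓.
  V = {[p76]}: π^{-1}(V) = {p76} ∉ τ ✗.
  V = {[p74=p75], [p76]}: π^{-1}(V) = {p74, p75, p76} ∈ τ ✓.
Open sets in the quotient: τ_Q = {{}, {[p74=p75]}, {[p74=p75], [p76]}} (3 elements).


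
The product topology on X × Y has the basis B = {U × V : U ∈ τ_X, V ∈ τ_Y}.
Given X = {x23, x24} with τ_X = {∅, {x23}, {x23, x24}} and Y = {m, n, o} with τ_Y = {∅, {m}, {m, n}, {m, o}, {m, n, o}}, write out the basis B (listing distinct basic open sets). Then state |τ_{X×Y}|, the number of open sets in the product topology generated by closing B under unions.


Basis B = {∅ × ∅, {x23} × {m}, {x23} × {m, n}, {x23} × {m, o}, {x23, x24} × {m}, {x23} × {m, n, o}, {x23, x24} × {m, n}, {x23, x24} × {m, o}, {x23, x24} × {m, n, o}}; |τ_{X×Y}| = 14.

Enumerate products U × V with U ∈ τ_X, V ∈ τ_Y (deduplicated):
  ∅ × ∅ = {} (∅)
  {x23} × {m} = {(x23,m)}
  {x23} × {m, n} = {(x23,m), (x23,n)}
  {x23} × {m, o} = {(x23,m), (x23,o)}
  {x23, x24} × {m} = {(x23,m), (x24,m)}
  {x23} × {m, n, o} = {(x23,m), (x23,n), (x23,o)}
  {x23, x24} × {m, n} = {(x23,m), (x23,n), (x24,m), (x24,n)}
  {x23, x24} × {m, o} = {(x23,m), (x23,o), (x24,m), (x24,o)}
  {x23, x24} × {m, n, o} = {(x23,m), (x23,n), (x23,o), (x24,m), (x24,n), (x24,o)}
These 9 distinct sets form the basis B.
Close under arbitrary unions to get τ_{X×Y}; counting gives |τ_{X×Y}| = 14.


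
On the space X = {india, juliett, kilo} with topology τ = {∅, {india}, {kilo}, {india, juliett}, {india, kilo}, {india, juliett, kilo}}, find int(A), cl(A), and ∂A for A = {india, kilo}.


int(A) = {india, kilo}, cl(A) = {india, juliett, kilo}, ∂A = {juliett}.

Closed sets in (X, τ) are complements of opens:
  closed(X, τ) = {∅, {juliett}, {kilo}, {india, juliett}, {juliett, kilo}, {india, juliett, kilo}}.
int(A) = ⋃ {U ∈ τ : U ⊆ A}. Opens contained in A: ∅, {india}, {kilo}, {india, kilo}.
Taking the union of these: int(A) = {india, kilo}.
cl(A) = ⋂ {C closed : A ⊆ C}. Closed sets containing A: {india, juliett, kilo}.
Intersecting these: cl(A) = {india, juliett, kilo}.
∂A = cl(A) ∖ int(A) = {india, juliett, kilo} ∖ {india, kilo} = {juliett}.


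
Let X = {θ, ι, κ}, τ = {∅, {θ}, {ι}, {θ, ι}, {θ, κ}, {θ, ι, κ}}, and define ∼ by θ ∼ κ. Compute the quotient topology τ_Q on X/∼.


X/∼ = {[θ=κ], [ι]}; |τ_Q| = 4.

Equivalence classes: [θ=κ], [ι].
Quotient map π: X → X/∼ sends θ ↦ [θ=κ], ι ↦ [ι], κ ↦ [θ=κ].
For each subset V ⊆ X/∼, compute π^{-1}(V) ⊆ X and check whether π^{-1}(V) ∈ τ. V is open in τ_Q iff π^{-1}(V) ∈ τ.
  V = {}: π^{-1}(V) = ∅ ∈ τ ✓.
  V = {[θ=κ]}: π^{-1}(V) = {θ, κ} ∈ τ ✓.
  V = {[ι]}: π^{-1}(V) = {ι} ∈ τ ✓.
  V = {[θ=κ], [ι]}: π^{-1}(V) = {θ, ι, κ} ∈ τ ✓.
Open sets in the quotient: τ_Q = {{}, {[θ=κ]}, {[ι]}, {[θ=κ], [ι]}} (4 elements).


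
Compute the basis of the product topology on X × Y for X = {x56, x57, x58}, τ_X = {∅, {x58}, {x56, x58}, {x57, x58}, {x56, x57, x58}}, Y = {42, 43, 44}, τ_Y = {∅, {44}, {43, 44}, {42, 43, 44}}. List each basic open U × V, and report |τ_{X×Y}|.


Basis B = {∅ × ∅, {x58} × {44}, {x56, x58} × {44}, {x57, x58} × {44}, {x58} × {43, 44}, {x56, x57, x58} × {44}, {x58} × {42, 43, 44}, {x56, x58} × {43, 44}, {x57, x58} × {43, 44}, {x56, x58} × {42, 43, 44}, {x56, x57, x58} × {43, 44}, {x57, x58} × {42, 43, 44}, {x56, x57, x58} × {42, 43, 44}}; |τ_{X×Y}| = 30.

Enumerate products U × V with U ∈ τ_X, V ∈ τ_Y (deduplicated):
  ∅ × ∅ = {} (∅)
  {x58} × {44} = {(x58,44)}
  {x56, x58} × {44} = {(x56,44), (x58,44)}
  {x57, x58} × {44} = {(x57,44), (x58,44)}
  {x58} × {43, 44} = {(x58,43), (x58,44)}
  {x56, x57, x58} × {44} = {(x56,44), (x57,44), (x58,44)}
  {x58} × {42, 43, 44} = {(x58,42), (x58,43), (x58,44)}
  {x56, x58} × {43, 44} = {(x56,43), (x56,44), (x58,43), (x58,44)}
  {x57, x58} × {43, 44} = {(x57,43), (x57,44), (x58,43), (x58,44)}
  {x56, x58} × {42, 43, 44} = {(x56,42), (x56,43), (x56,44), (x58,42), (x58,43), (x58,44)}
  {x56, x57, x58} × {43, 44} = {(x56,43), (x56,44), (x57,43), (x57,44), (x58,43), (x58,44)}
  {x57, x58} × {42, 43, 44} = {(x57,42), (x57,43), (x57,44), (x58,42), (x58,43), (x58,44)}
  {x56, x57, x58} × {42, 43, 44} = {(x56,42), (x56,43), (x56,44), (x57,42), (x57,43), (x57,44), (x58,42), (x58,43), (x58,44)}
These 13 distinct sets form the basis B.
Close under arbitrary unions to get τ_{X×Y}; counting gives |τ_{X×Y}| = 30.


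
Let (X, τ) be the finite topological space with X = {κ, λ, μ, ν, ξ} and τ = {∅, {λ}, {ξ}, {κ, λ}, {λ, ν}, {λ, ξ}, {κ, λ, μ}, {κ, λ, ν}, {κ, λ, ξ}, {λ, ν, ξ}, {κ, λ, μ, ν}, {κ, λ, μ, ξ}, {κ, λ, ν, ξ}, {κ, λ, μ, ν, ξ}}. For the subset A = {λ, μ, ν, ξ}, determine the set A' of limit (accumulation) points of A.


A' = {κ, μ, ν}

For each x ∈ X, list the open sets U ∈ τ with x ∈ U, then check whether U ∩ (A ∖ {x}) ≠ ∅ for every such U.
  x = κ: opens ∋ x are {κ, λ}, {κ, λ, μ}, {κ, λ, ν}, {κ, λ, ξ}, {κ, λ, μ, ν}, {κ, λ, μ, ξ}, {κ, λ, ν, ξ}, {κ, λ, μ, ν, ξ}; each meets A ∖ {κ}, so x IS a limit point.
  x = λ: open {λ} ∋ x has {λ} ∩ (A ∖ {λ}) = ∅, so x is NOT a limit point.
  x = μ: opens ∋ x are {κ, λ, μ}, {κ, λ, μ, ν}, {κ, λ, μ, ξ}, {κ, λ, μ, ν, ξ}; each meets A ∖ {μ}, so x IS a limit point.
  x = ν: opens ∋ x are {λ, ν}, {κ, λ, ν}, {λ, ν, ξ}, {κ, λ, μ, ν}, {κ, λ, ν, ξ}, {κ, λ, μ, ν, ξ}; each meets A ∖ {ν}, so x IS a limit point.
  x = ξ: open {ξ} ∋ x has {ξ} ∩ (A ∖ {ξ}) = ∅, so x is NOT a limit point.
Collecting: A' = {κ, μ, ν}.


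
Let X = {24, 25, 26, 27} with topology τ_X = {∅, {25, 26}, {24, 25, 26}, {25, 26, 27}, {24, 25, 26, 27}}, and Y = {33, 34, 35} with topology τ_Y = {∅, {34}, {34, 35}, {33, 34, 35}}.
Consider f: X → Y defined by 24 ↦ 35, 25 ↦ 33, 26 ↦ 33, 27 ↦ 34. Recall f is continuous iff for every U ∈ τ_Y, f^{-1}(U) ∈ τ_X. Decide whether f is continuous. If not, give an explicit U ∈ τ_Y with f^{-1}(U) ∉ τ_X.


f is NOT continuous.

Compute f^{-1}(U) for each U ∈ τ_Y:
  U = ∅: f^{-1}(U) = ∅ ∈ τ_X ✓.
  U = {34}: f^{-1}(U) = {27} ∉ τ_X ✗.
  U = {34, 35}: f^{-1}(U) = {24, 27} ∉ τ_X ✗.
  U = {33, 34, 35}: f^{-1}(U) = {24, 25, 26, 27} ∈ τ_X ✓.
Found U = {34} with f^{-1}(U) = {27} not in τ_X. Therefore f is NOT continuous.


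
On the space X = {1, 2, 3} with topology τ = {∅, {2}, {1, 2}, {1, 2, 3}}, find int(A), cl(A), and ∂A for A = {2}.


int(A) = {2}, cl(A) = {1, 2, 3}, ∂A = {1, 3}.

Closed sets in (X, τ) are complements of opens:
  closed(X, τ) = {∅, {3}, {1, 3}, {1, 2, 3}}.
int(A) = ⋃ {U ∈ τ : U ⊆ A}. Opens contained in A: ∅, {2}.
Taking the union of these: int(A) = {2}.
cl(A) = ⋂ {C closed : A ⊆ C}. Closed sets containing A: {1, 2, 3}.
Intersecting these: cl(A) = {1, 2, 3}.
∂A = cl(A) ∖ int(A) = {1, 2, 3} ∖ {2} = {1, 3}.


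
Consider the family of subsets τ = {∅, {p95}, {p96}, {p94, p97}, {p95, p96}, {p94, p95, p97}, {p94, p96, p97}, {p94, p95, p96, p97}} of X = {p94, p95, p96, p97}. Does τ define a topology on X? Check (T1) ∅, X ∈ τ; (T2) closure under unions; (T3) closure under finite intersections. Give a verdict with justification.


τ IS a topology on X.

Axiom (T1): ∅ ∈ τ? Yes; X ∈ τ? Yes.
Axiom (T2/T3): check pairwise unions and intersections of members of τ.
All pairwise intersections and unions checked — each lies in τ. Therefore τ satisfies (T1), (T2), (T3): it IS a topology on X.


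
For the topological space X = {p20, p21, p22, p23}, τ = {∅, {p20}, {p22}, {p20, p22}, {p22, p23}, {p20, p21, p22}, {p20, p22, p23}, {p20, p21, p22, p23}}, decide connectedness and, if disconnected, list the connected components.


(X, τ) is connected.

Find clopen sets (U ∈ τ with X ∖ U ∈ τ):
  U = ∅, X ∖ U = {p20, p21, p22, p23} — both open, so U is clopen.
  U = {p20, p21, p22, p23}, X ∖ U = ∅ — both open, so U is clopen.
Only trivial clopens (∅ and X) exist, so (X, τ) is connected.
Compute connected components by grouping points that agree on all clopens:
  component: {p20, p21, p22, p23}


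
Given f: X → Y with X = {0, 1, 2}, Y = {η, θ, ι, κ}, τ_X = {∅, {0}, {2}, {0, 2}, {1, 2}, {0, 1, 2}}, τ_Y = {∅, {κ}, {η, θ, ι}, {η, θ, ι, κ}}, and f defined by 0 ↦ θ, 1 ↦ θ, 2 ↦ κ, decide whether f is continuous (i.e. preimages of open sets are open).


f is NOT continuous.

Compute f^{-1}(U) for each U ∈ τ_Y:
  U = ∅: f^{-1}(U) = ∅ ∈ τ_X ✓.
  U = {κ}: f^{-1}(U) = {2} ∈ τ_X ✓.
  U = {η, θ, ι}: f^{-1}(U) = {0, 1} ∉ τ_X ✗.
  U = {η, θ, ι, κ}: f^{-1}(U) = {0, 1, 2} ∈ τ_X ✓.
Found U = {η, θ, ι} with f^{-1}(U) = {0, 1} not in τ_X. Therefore f is NOT continuous.


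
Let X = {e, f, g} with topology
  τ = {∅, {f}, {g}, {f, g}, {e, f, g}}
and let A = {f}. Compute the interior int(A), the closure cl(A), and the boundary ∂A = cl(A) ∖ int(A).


int(A) = {f}, cl(A) = {e, f}, ∂A = {e}.

Closed sets in (X, τ) are complements of opens:
  closed(X, τ) = {∅, {e}, {e, f}, {e, g}, {e, f, g}}.
int(A) = ⋃ {U ∈ τ : U ⊆ A}. Opens contained in A: ∅, {f}.
Taking the union of these: int(A) = {f}.
cl(A) = ⋂ {C closed : A ⊆ C}. Closed sets containing A: {e, f}, {e, f, g}.
Intersecting these: cl(A) = {e, f}.
∂A = cl(A) ∖ int(A) = {e, f} ∖ {f} = {e}.


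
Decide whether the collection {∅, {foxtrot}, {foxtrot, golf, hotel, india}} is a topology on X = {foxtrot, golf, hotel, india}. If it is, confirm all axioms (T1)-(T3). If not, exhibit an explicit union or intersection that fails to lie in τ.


τ IS a topology on X.

Axiom (T1): ∅ ∈ τ? Yes; X ∈ τ? Yes.
Axiom (T2/T3): check pairwise unions and intersections of members of τ.
All pairwise intersections and unions checked — each lies in τ. Therefore τ satisfies (T1), (T2), (T3): it IS a topology on X.


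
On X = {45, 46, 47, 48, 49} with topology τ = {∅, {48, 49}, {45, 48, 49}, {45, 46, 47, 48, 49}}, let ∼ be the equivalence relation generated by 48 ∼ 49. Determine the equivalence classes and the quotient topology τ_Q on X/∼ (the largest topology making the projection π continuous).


X/∼ = {[45], [46], [47], [48=49]}; |τ_Q| = 4.

Equivalence classes: [45], [46], [47], [48=49].
Quotient map π: X → X/∼ sends 45 ↦ [45], 46 ↦ [46], 47 ↦ [47], 48 ↦ [48=49], 49 ↦ [48=49].
For each subset V ⊆ X/∼, compute π^{-1}(V) ⊆ X and check whether π^{-1}(V) ∈ τ. V is open in τ_Q iff π^{-1}(V) ∈ τ.
  V = {}: π^{-1}(V) = ∅ ∈ τ ✓.
  V = {[45]}: π^{-1}(V) = {45} ∉ τ ✗.
  V = {[46]}: π^{-1}(V) = {46} ∉ τ ✗.
  V = {[45], [46]}: π^{-1}(V) = {45, 46} ∉ τ ✗.
  V = {[47]}: π^{-1}(V) = {47} ∉ τ ✗.
  V = {[45], [47]}: π^{-1}(V) = {45, 47} ∉ τ ✗.
  V = {[46], [47]}: π^{-1}(V) = {46, 47} ∉ τ ✗.
  V = {[45], [46], [47]}: π^{-1}(V) = {45, 46, 47} ∉ τ ✗.
  V = {[48=49]}: π^{-1}(V) = {48, 49} ∈ τ ✓.
  V = {[45], [48=49]}: π^{-1}(V) = {45, 48, 49} ∈ τ ✓.
  V = {[46], [48=49]}: π^{-1}(V) = {46, 48, 49} ∉ τ ✗.
  V = {[45], [46], [48=49]}: π^{-1}(V) = {45, 46, 48, 49} ∉ τ ✗.
  V = {[47], [48=49]}: π^{-1}(V) = {47, 48, 49} ∉ τ ✗.
  V = {[45], [47], [48=49]}: π^{-1}(V) = {45, 47, 48, 49} ∉ τ ✗.
  V = {[46], [47], [48=49]}: π^{-1}(V) = {46, 47, 48, 49} ∉ τ ✗.
  V = {[45], [46], [47], [48=49]}: π^{-1}(V) = {45, 46, 47, 48, 49} ∈ τ ✓.
Open sets in the quotient: τ_Q = {{}, {[48=49]}, {[45], [48=49]}, {[45], [46], [47], [48=49]}} (4 elements).


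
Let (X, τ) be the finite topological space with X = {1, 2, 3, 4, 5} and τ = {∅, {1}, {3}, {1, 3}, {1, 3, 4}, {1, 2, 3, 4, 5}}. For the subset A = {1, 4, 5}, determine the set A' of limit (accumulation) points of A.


A' = {2, 4, 5}

For each x ∈ X, list the open sets U ∈ τ with x ∈ U, then check whether U ∩ (A ∖ {x}) ≠ ∅ for every such U.
  x = 1: open {1} ∋ x has {1} ∩ (A ∖ {1}) = ∅, so x is NOT a limit point.
  x = 2: opens ∋ x are {1, 2, 3, 4, 5}; each meets A ∖ {2}, so x IS a limit point.
  x = 3: open {3} ∋ x has {3} ∩ (A ∖ {3}) = ∅, so x is NOT a limit point.
  x = 4: opens ∋ x are {1, 3, 4}, {1, 2, 3, 4, 5}; each meets A ∖ {4}, so x IS a limit point.
  x = 5: opens ∋ x are {1, 2, 3, 4, 5}; each meets A ∖ {5}, so x IS a limit point.
Collecting: A' = {2, 4, 5}.


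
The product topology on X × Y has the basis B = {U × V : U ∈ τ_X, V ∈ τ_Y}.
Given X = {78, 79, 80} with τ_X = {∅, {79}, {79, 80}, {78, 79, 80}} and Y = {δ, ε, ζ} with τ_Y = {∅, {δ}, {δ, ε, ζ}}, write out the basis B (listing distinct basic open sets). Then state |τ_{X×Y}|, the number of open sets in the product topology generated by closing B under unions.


Basis B = {∅ × ∅, {79} × {δ}, {79, 80} × {δ}, {78, 79, 80} × {δ}, {79} × {δ, ε, ζ}, {79, 80} × {δ, ε, ζ}, {78, 79, 80} × {δ, ε, ζ}}; |τ_{X×Y}| = 10.

Enumerate products U × V with U ∈ τ_X, V ∈ τ_Y (deduplicated):
  ∅ × ∅ = {} (∅)
  {79} × {δ} = {(79,δ)}
  {79, 80} × {δ} = {(79,δ), (80,δ)}
  {78, 79, 80} × {δ} = {(78,δ), (79,δ), (80,δ)}
  {79} × {δ, ε, ζ} = {(79,δ), (79,ε), (79,ζ)}
  {79, 80} × {δ, ε, ζ} = {(79,δ), (79,ε), (79,ζ), (80,δ), (80,ε), (80,ζ)}
  {78, 79, 80} × {δ, ε, ζ} = {(78,δ), (78,ε), (78,ζ), (79,δ), (79,ε), (79,ζ), (80,δ), (80,ε), (80,ζ)}
These 7 distinct sets form the basis B.
Close under arbitrary unions to get τ_{X×Y}; counting gives |τ_{X×Y}| = 10.
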